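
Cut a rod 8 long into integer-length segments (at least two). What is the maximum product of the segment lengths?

Let f[k] be the best product for length k (with at least one cut). For each first piece i, the rest contributes max(k−i, f[k−i]).
f[2] = 1×max(1,0) = 1×1 = 1
f[3] = 1×max(2,1) = 1×2 = 2
f[4] = 2×max(2,1) = 2×2 = 4
f[5] = 2×max(3,2) = 2×3 = 6
f[6] = 3×max(3,2) = 3×3 = 9
f[7] = 2×max(5,6) = 2×6 = 12
f[8] = 2×max(6,9) = 2×9 = 18
One optimal split: 3 + 3 + 2; product 3×3×2 = 18.

18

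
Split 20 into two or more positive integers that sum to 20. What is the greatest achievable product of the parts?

1458

Fill prod[k] for k=2..20: at each k try every first piece i and multiply by the better of (k−i) uncut or prod[k−i].
prod[2] = 1×max(1,0) = 1×1 = 1
prod[3] = max(1×2, 2×1) = 2
prod[4] = max(1×3, 2×2, 3×1) = 4
prod[5] = max(1×4, 2×3, 3×2, 4×1) = 6
prod[6] = max(1×6, 2×4, 3×3, 4×2, 5×1) = 9
prod[7] = max(1×9, 2×6, 3×4, 4×3, 5×2, 6×1) = 12
prod[8] = max(1×12, 2×9, 3×6, …, 6×2, 7×1) = 18
prod[9] = max(1×18, 2×12, 3×9, …, 7×2, 8×1) = 27
prod[10] = max(1×27, 2×18, 3×12, …, 8×2, 9×1) = 36
prod[11] = max(1×36, 2×27, 3×18, …, 9×2, 10×1) = 54
prod[12] = max(1×54, 2×36, 3×27, …, 10×2, 11×1) = 81
prod[13] = max(1×81, 2×54, 3×36, …, 11×2, 12×1) = 108
prod[14] = max(1×108, 2×81, 3×54, …, 12×2, 13×1) = 162
prod[15] = max(1×162, 2×108, 3×81, …, 13×2, 14×1) = 243
prod[16] = max(1×243, 2×162, 3×108, …, 14×2, 15×1) = 324
prod[17] = max(1×324, 2×243, 3×162, …, 15×2, 16×1) = 486
prod[18] = max(1×486, 2×324, 3×243, …, 16×2, 17×1) = 729
prod[19] = max(1×729, 2×486, 3×324, …, 17×2, 18×1) = 972
prod[20] = max(1×972, 2×729, 3×486, …, 18×2, 19×1) = 1458
One optimal split: 3 + 3 + 3 + 3 + 3 + 3 + 2; product 3×3×3×3×3×3×2 = 1458.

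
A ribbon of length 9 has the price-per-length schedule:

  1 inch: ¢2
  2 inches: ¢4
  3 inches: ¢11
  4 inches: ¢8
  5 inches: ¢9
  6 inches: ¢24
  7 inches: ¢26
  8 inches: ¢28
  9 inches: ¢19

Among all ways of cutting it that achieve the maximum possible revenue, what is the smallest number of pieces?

2

Consider every possible first cut. r[k] is the best of p[i]+r[k−i] over all sellable i≤k.
r[1] = 2
r[2] = 4  (first piece 1, then r[1]=2)
r[3] = 11
r[4] = 13  (first piece 1, then r[3]=11)
r[5] = 15  (first piece 1, then r[4]=13)
r[6] = 24
r[7] = 26  (first piece 1, then r[6]=24)
r[8] = 28  (first piece 1, then r[7]=26)
r[9] = 35  (first piece 3, then r[6]=24)
Maximum revenue is ¢35.
Now minimize piece count subject to staying optimal: for each k, pieces[k] = 1 + min over i with p[i]+r[k−i]=r[k] of pieces[k−i].
pieces[6] = 1
pieces[7] = 1
pieces[8] = 1
pieces[9] = 2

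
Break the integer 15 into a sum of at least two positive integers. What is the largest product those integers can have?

243

Define f[k] = max over 1≤i<k of i · max(k−i, f[k−i]); the inner max lets the remainder stay uncut if that's better.
Small cases: f[2]=1, f[3]=2, f[4]=4, f[5]=6, f[6]=9, f[7]=12, f[8]=18, f[9]=27, f[10]=36.
f[11] = 2×max(9,27) = 2×27 = 54
f[12] = 3×max(9,27) = 3×27 = 81
f[13] = 2×max(11,54) = 2×54 = 108
f[14] = 2×max(12,81) = 2×81 = 162
f[15] = 3×max(12,81) = 3×81 = 243
One optimal split: 3 + 3 + 3 + 3 + 3; product 3×3×3×3×3 = 243.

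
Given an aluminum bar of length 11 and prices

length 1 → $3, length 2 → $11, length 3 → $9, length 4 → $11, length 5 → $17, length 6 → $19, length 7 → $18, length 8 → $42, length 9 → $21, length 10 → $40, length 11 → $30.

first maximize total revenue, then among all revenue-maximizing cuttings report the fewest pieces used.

6

Let r[k] be the best obtainable value from length k. For each k, try every first piece i and keep the best of price[i] + r[k−i].
r[1] = 3
r[2] = 11
r[3] = 14  (first piece 1, then r[2]=11)
r[4] = 22  (first piece 2, then r[2]=11)
r[5] = 25  (first piece 1, then r[4]=22)
r[6] = 33  (first piece 2, then r[4]=22)
r[7] = 36  (first piece 1, then r[6]=33)
r[8] = 44  (first piece 2, then r[6]=33)
r[9] = 47  (first piece 1, then r[8]=44)
r[10] = 55  (first piece 2, then r[8]=44)
r[11] = 58  (first piece 1, then r[10]=55)
Maximum revenue is $58.
Now minimize piece count subject to staying optimal: for each k, pieces[k] = 1 + min over i with p[i]+r[k−i]=r[k] of pieces[k−i].
pieces[8] = 4
pieces[9] = 5
pieces[10] = 5
pieces[11] = 6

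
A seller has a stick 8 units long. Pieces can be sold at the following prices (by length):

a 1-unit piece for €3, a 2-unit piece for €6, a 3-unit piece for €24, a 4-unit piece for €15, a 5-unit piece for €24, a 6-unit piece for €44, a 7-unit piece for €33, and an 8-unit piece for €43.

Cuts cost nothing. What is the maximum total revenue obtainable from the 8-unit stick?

54

Build r[k] bottom-up: r[k] = max over allowed piece i of (p[i] + r[k−i]).
r[1] = 3
r[2] = 6  (first piece 1, then r[1]=3)
r[3] = 24
r[4] = 27  (first piece 1, then r[3]=24)
r[5] = 30  (first piece 1, then r[4]=27)
r[6] = 48  (first piece 3, then r[3]=24)
r[7] = 51  (first piece 1, then r[6]=48)
r[8] = 54  (first piece 1, then r[7]=51)
One optimal cutting: 3 + 3 + 1 + 1 → €24 + €24 + €3 + €3 = €54.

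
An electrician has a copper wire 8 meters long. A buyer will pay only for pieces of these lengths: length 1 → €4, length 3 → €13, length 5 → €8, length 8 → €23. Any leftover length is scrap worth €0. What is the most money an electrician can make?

34

Consider every possible first cut. f[k] is the best of p[i]+f[k−i] over all sellable i≤k.
f[1] = 4
f[2] = 8  (first piece 1, then f[1]=4)
f[3] = 13
f[4] = 17  (first piece 1, then f[3]=13)
f[5] = 21  (first piece 1, then f[4]=17)
f[6] = 26  (first piece 3, then f[3]=13)
f[7] = 30  (first piece 1, then f[6]=26)
f[8] = 34  (first piece 1, then f[7]=30)
One optimal cutting: 3 + 3 + 1 + 1 → €34.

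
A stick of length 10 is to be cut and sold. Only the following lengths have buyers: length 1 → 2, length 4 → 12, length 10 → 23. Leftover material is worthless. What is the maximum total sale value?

28

Let f[k] be the best obtainable value from length k. For each k, try every first piece i and keep the best of price[i] + f[k−i].
f[1] = 2
f[2] = 4  (first piece 1, then f[1]=2)
f[3] = 6  (first piece 1, then f[2]=4)
f[4] = max(2+6, 12+0) = 12
f[5] = max(2+12, 12+2) = 14
f[6] = max(2+14, 12+4) = 16
f[7] = max(2+16, 12+6) = 18
f[8] = max(2+18, 12+12) = 24
f[9] = max(2+24, 12+14) = 26
f[10] = max(2+26, 12+16, 23+0) = 28
One optimal cutting: 4 + 4 + 1 + 1 → 28.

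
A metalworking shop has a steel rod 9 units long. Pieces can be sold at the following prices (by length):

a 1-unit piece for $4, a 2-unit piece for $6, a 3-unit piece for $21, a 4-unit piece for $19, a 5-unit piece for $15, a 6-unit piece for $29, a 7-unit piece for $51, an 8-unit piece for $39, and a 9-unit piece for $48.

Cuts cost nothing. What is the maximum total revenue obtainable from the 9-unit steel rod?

Build r[k] bottom-up: r[k] = max over allowed piece i of (p[i] + r[k−i]).
r[1] = 4
r[2] = max(4+4, 6+0) = 8
r[3] = max(4+8, 6+4, 21+0) = 21
r[4] = max(4+21, 6+8, 21+4, 19+0) = 25
r[5] = max(4+25, 6+21, 21+8, 19+4, 15+0) = 29
r[6] = max(4+29, 6+25, 21+21, 19+8, 15+4, 29+0) = 42
r[7] = max(4+42, 6+29, 21+25, …, 29+4, 51+0) = 51
r[8] = max(4+51, 6+42, 21+29, …, 51+4, 39+0) = 55
r[9] = max(4+55, 6+51, 21+42, …, 39+4, 48+0) = 63
One optimal cutting: 3 + 3 + 3 → $21 + $21 + $21 = $63.

63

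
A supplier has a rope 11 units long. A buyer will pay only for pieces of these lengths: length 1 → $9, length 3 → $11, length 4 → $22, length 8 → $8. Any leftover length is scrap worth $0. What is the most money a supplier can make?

Let r[k] be the best obtainable value from length k. For each k, try every first piece i and keep the best of price[i] + r[k−i].
r[1] = 9
r[2] = 18  (first piece 1, then r[1]=9)
r[3] = 27  (first piece 1, then r[2]=18)
r[4] = 36  (first piece 1, then r[3]=27)
r[5] = 45  (first piece 1, then r[4]=36)
r[6] = 54  (first piece 1, then r[5]=45)
r[7] = 63  (first piece 1, then r[6]=54)
r[8] = 72  (first piece 1, then r[7]=63)
r[9] = 81  (first piece 1, then r[8]=72)
r[10] = 90  (first piece 1, then r[9]=81)
r[11] = 99  (first piece 1, then r[10]=90)
One optimal cutting: 1 + 1 + 1 + 1 + 1 + 1 + 1 + 1 + 1 + 1 + 1 → $99.

99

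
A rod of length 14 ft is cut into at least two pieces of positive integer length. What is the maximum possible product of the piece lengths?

Let g[k] be the best product for length k (with at least one cut). For each first piece i, the rest contributes max(k−i, g[k−i]).
g[2] = 1*max(1,0) = 1*1 = 1
g[3] = max(1*2, 2*1) = 2
g[4] = max(1*3, 2*2, 3*1) = 4
g[5] = max(1*4, 2*3, 3*2, 4*1) = 6
g[6] = max(1*6, 2*4, 3*3, 4*2, 5*1) = 9
g[7] = max(1*9, 2*6, 3*4, 4*3, 5*2, 6*1) = 12
g[8] = max(1*12, 2*9, 3*6, …, 6*2, 7*1) = 18
g[9] = max(1*18, 2*12, 3*9, …, 7*2, 8*1) = 27
g[10] = max(1*27, 2*18, 3*12, …, 8*2, 9*1) = 36
g[11] = max(1*36, 2*27, 3*18, …, 9*2, 10*1) = 54
g[12] = max(1*54, 2*36, 3*27, …, 10*2, 11*1) = 81
g[13] = max(1*81, 2*54, 3*36, …, 11*2, 12*1) = 108
g[14] = max(1*108, 2*81, 3*54, …, 12*2, 13*1) = 162
One optimal split: 3 + 3 + 3 + 3 + 2; product 3*3*3*3*2 = 162.

162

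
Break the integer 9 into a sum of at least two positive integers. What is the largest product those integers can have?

Let m[k] be the best product for length k (with at least one cut). For each first piece i, the rest contributes max(k−i, m[k−i]).
m[2] = 1×max(1,0) = 1×1 = 1
m[3] = max(1×2, 2×1) = 2
m[4] = max(1×3, 2×2, 3×1) = 4
m[5] = max(1×4, 2×3, 3×2, 4×1) = 6
m[6] = max(1×6, 2×4, 3×3, 4×2, 5×1) = 9
m[7] = max(1×9, 2×6, 3×4, 4×3, 5×2, 6×1) = 12
m[8] = max(1×12, 2×9, 3×6, …, 6×2, 7×1) = 18
m[9] = max(1×18, 2×12, 3×9, …, 7×2, 8×1) = 27
One optimal split: 3 + 3 + 3; product 3×3×3 = 27.

27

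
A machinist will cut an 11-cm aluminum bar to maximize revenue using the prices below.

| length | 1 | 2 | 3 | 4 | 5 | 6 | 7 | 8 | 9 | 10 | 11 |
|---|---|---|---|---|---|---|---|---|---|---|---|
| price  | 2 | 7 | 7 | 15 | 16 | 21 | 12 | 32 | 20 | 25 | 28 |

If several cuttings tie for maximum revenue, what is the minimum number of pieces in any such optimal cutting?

3

Consider every possible first cut. r[k] is the best of p[i]+r[k−i] over all sellable i≤k.
r[1] = 2
r[2] = max(2+2, 7+0) = 7
r[3] = max(2+7, 7+2, 7+0) = 9
r[4] = max(2+9, 7+7, 7+2, 15+0) = 15
r[5] = max(2+15, 7+9, 7+7, 15+2, 16+0) = 17
r[6] = max(2+17, 7+15, 7+9, 15+7, 16+2, 21+0) = 22
r[7] = max(2+22, 7+17, 7+15, …, 21+2, 12+0) = 24
r[8] = max(2+24, 7+22, 7+17, …, 12+2, 32+0) = 32
r[9] = max(2+32, 7+24, 7+22, …, 32+2, 20+0) = 34
r[10] = max(2+34, 7+32, 7+24, …, 20+2, 25+0) = 39
r[11] = max(2+39, 7+34, 7+32, …, 25+2, 28+0) = 41
Maximum revenue is $41.
Now minimize piece count subject to staying optimal: for each k, pieces[k] = 1 + min over i with p[i]+r[k−i]=r[k] of pieces[k−i].
pieces[8] = 1
pieces[9] = 2
pieces[10] = 2
pieces[11] = 3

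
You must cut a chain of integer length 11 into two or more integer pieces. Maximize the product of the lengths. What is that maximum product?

54

Define m[k] = max over 1≤i<k of i · max(k−i, m[k−i]); the inner max lets the remainder stay uncut if that's better.
Small cases: m[2]=1, m[3]=2, m[4]=4.
m[5] = 2*max(3,2) = 2*3 = 6
m[6] = 3*max(3,2) = 3*3 = 9
m[7] = 2*max(5,6) = 2*6 = 12
m[8] = 2*max(6,9) = 2*9 = 18
m[9] = 3*max(6,9) = 3*9 = 27
m[10] = 2*max(8,18) = 2*18 = 36
m[11] = 2*max(9,27) = 2*27 = 54
One optimal split: 3 + 3 + 3 + 2; product 3*3*3*2 = 54.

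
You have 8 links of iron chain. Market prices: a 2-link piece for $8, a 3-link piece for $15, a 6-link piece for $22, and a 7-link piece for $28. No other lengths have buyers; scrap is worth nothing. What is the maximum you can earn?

Let f[k] be the best obtainable value from length k. For each k, try every first piece i and keep the best of price[i] + f[k−i].
f[1] = 0
f[2] = 8
f[3] = max(8+0, 15+0) = 15
f[4] = max(8+8, 15+0) = 16
f[5] = max(8+15, 15+8) = 23
f[6] = max(8+16, 15+15, 22+0) = 30
f[7] = max(8+23, 15+16, 22+0, 28+0) = 31
f[8] = max(8+30, 15+23, 22+8, 28+0) = 38
One optimal cutting: 3 + 3 + 2 → $38.

38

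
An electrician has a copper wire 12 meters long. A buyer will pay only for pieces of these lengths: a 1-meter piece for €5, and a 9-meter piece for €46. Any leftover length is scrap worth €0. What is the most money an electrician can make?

Consider every possible first cut. best[k] is the best of p[i]+best[k−i] over all sellable i≤k.
best[1] = 5
best[2] = 10  (first piece 1, then best[1]=5)
best[3] = 15  (first piece 1, then best[2]=10)
best[4] = 20  (first piece 1, then best[3]=15)
best[5] = 25  (first piece 1, then best[4]=20)
best[6] = 30  (first piece 1, then best[5]=25)
best[7] = 35  (first piece 1, then best[6]=30)
best[8] = 40  (first piece 1, then best[7]=35)
best[9] = 46
best[10] = 51  (first piece 1, then best[9]=46)
best[11] = 56  (first piece 1, then best[10]=51)
best[12] = 61  (first piece 1, then best[11]=56)
One optimal cutting: 9 + 1 + 1 + 1 → €61.

61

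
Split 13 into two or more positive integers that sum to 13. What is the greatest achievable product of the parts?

Fill m[k] for k=2..13: at each k try every first piece i and multiply by the better of (k−i) uncut or m[k−i].
m[2] = 1*max(1,0) = 1*1 = 1
m[3] = 1*max(2,1) = 1*2 = 2
m[4] = 2*max(2,1) = 2*2 = 4
m[5] = 2*max(3,2) = 2*3 = 6
m[6] = 3*max(3,2) = 3*3 = 9
m[7] = 2*max(5,6) = 2*6 = 12
m[8] = 2*max(6,9) = 2*9 = 18
m[9] = 3*max(6,9) = 3*9 = 27
m[10] = 2*max(8,18) = 2*18 = 36
m[11] = 2*max(9,27) = 2*27 = 54
m[12] = 3*max(9,27) = 3*27 = 81
m[13] = 2*max(11,54) = 2*54 = 108
One optimal split: 3 + 3 + 3 + 2 + 2; product 3*3*3*2*2 = 108.

108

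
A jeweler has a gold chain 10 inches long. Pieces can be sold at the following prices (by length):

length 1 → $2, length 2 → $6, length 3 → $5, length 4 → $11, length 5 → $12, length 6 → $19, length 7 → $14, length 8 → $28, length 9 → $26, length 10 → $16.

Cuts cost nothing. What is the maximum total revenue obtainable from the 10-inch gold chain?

Consider every possible first cut. v[k] is the best of p[i]+v[k−i] over all sellable i≤k.
v[1] = 2
v[2] = max(2+2, 6+0) = 6
v[3] = max(2+6, 6+2, 5+0) = 8
v[4] = max(2+8, 6+6, 5+2, 11+0) = 12
v[5] = max(2+12, 6+8, 5+6, 11+2, 12+0) = 14
v[6] = max(2+14, 6+12, 5+8, 11+6, 12+2, 19+0) = 19
v[7] = max(2+19, 6+14, 5+12, …, 19+2, 14+0) = 21
v[8] = max(2+21, 6+19, 5+14, …, 14+2, 28+0) = 28
v[9] = max(2+28, 6+21, 5+19, …, 28+2, 26+0) = 30
v[10] = max(2+30, 6+28, 5+21, …, 26+2, 16+0) = 34
One optimal cutting: 8 + 2 → $28 + $6 = $34.

34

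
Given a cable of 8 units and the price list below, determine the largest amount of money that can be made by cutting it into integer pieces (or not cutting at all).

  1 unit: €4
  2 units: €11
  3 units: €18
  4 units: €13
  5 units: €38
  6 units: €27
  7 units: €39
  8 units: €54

56

Let r[k] be the best obtainable value from length k. For each k, try every first piece i and keep the best of price[i] + r[k−i].
r[1] = 4
r[2] = max(4+4, 11+0) = 11
r[3] = max(4+11, 11+4, 18+0) = 18
r[4] = max(4+18, 11+11, 18+4, 13+0) = 22
r[5] = max(4+22, 11+18, 18+11, 13+4, 38+0) = 38
r[6] = max(4+38, 11+22, 18+18, 13+11, 38+4, 27+0) = 42
r[7] = max(4+42, 11+38, 18+22, …, 27+4, 39+0) = 49
r[8] = max(4+49, 11+42, 18+38, …, 39+4, 54+0) = 56
One optimal cutting: 5 + 3 → €38 + €18 = €56.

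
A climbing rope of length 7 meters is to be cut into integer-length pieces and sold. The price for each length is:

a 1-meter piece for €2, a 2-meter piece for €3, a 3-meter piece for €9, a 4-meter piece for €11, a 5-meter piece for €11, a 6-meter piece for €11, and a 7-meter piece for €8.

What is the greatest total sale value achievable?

20

Build R[k] bottom-up: R[k] = max over allowed piece i of (p[i] + R[k−i]).
R[1] = 2
R[2] = max(2+2, 3+0) = 4
R[3] = max(2+4, 3+2, 9+0) = 9
R[4] = max(2+9, 3+4, 9+2, 11+0) = 11
R[5] = max(2+11, 3+9, 9+4, 11+2, 11+0) = 13
R[6] = max(2+13, 3+11, 9+9, 11+4, 11+2, 11+0) = 18
R[7] = max(2+18, 3+13, 9+11, …, 11+2, 8+0) = 20
One optimal cutting: 3 + 3 + 1 → €9 + €9 + €2 = €20.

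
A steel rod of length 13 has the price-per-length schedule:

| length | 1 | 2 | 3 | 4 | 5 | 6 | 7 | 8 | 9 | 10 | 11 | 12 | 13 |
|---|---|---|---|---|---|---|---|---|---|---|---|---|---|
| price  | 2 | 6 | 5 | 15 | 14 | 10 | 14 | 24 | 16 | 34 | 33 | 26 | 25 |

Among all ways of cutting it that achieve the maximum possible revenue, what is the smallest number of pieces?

4

Let r[k] be the best obtainable value from length k. For each k, try every first piece i and keep the best of price[i] + r[k−i].
r[1] = 2
r[2] = 6
r[3] = 8  (first piece 1, then r[2]=6)
r[4] = 15
r[5] = 17  (first piece 1, then r[4]=15)
r[6] = 21  (first piece 2, then r[4]=15)
r[7] = 23  (first piece 1, then r[6]=21)
r[8] = 30  (first piece 4, then r[4]=15)
r[9] = 32  (first piece 1, then r[8]=30)
r[10] = 36  (first piece 2, then r[8]=30)
r[11] = 38  (first piece 1, then r[10]=36)
r[12] = 45  (first piece 4, then r[8]=30)
r[13] = 47  (first piece 1, then r[12]=45)
Maximum revenue is $47.
Now minimize piece count subject to staying optimal: for each k, pieces[k] = 1 + min over i with p[i]+r[k−i]=r[k] of pieces[k−i].
pieces[10] = 3
pieces[11] = 4
pieces[12] = 3
pieces[13] = 4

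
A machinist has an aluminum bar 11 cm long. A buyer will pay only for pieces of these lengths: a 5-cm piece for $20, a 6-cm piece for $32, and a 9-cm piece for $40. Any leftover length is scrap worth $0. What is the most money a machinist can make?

Let best[k] be the best obtainable value from length k. For each k, try every first piece i and keep the best of price[i] + best[k−i].
best[1] = 0
best[2] = 0
best[3] = 0
best[4] = 0
best[5] = 20
best[6] = 32
best[7] = 32
best[8] = 32
best[9] = 40
best[10] = 40
best[11] = 52  (first piece 5, then best[6]=32)
One optimal cutting: 6 + 5 → $52.

52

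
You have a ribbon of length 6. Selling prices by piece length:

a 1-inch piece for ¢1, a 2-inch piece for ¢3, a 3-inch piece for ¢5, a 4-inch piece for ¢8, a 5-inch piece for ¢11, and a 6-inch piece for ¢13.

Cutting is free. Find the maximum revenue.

13

Consider every possible first cut. v[k] is the best of p[i]+v[k−i] over all sellable i≤k.
v[1] = 1
v[2] = 3
v[3] = 5
v[4] = 8
v[5] = 11
v[6] = 13
Best is to sell the whole 6-inch piece uncut for ¢13.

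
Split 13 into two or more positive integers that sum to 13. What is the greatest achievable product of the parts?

Define P[k] = max over 1≤i<k of i · max(k−i, P[k−i]); the inner max lets the remainder stay uncut if that's better.
P[2] = 1·max(1,0) = 1·1 = 1
P[3] = 1·max(2,1) = 1·2 = 2
P[4] = 2·max(2,1) = 2·2 = 4
P[5] = 2·max(3,2) = 2·3 = 6
P[6] = 3·max(3,2) = 3·3 = 9
P[7] = 2·max(5,6) = 2·6 = 12
P[8] = 2·max(6,9) = 2·9 = 18
P[9] = 3·max(6,9) = 3·9 = 27
P[10] = 2·max(8,18) = 2·18 = 36
P[11] = 2·max(9,27) = 2·27 = 54
P[12] = 3·max(9,27) = 3·27 = 81
P[13] = 2·max(11,54) = 2·54 = 108
One optimal split: 3 + 3 + 3 + 2 + 2; product 3·3·3·2·2 = 108.

108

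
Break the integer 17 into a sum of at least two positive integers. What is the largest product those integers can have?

486

Let prod[k] be the best product for length k (with at least one cut). For each first piece i, the rest contributes max(k−i, prod[k−i]).
prod[2] = 1×max(1,0) = 1×1 = 1
prod[3] = 1×max(2,1) = 1×2 = 2
prod[4] = 2×max(2,1) = 2×2 = 4
prod[5] = 2×max(3,2) = 2×3 = 6
prod[6] = 3×max(3,2) = 3×3 = 9
prod[7] = 2×max(5,6) = 2×6 = 12
prod[8] = 2×max(6,9) = 2×9 = 18
prod[9] = 3×max(6,9) = 3×9 = 27
prod[10] = 2×max(8,18) = 2×18 = 36
prod[11] = 2×max(9,27) = 2×27 = 54
prod[12] = 3×max(9,27) = 3×27 = 81
prod[13] = 2×max(11,54) = 2×54 = 108
prod[14] = 2×max(12,81) = 2×81 = 162
prod[15] = 3×max(12,81) = 3×81 = 243
prod[16] = 2×max(14,162) = 2×162 = 324
prod[17] = 2×max(15,243) = 2×243 = 486
One optimal split: 3 + 3 + 3 + 3 + 3 + 2; product 3×3×3×3×3×2 = 486.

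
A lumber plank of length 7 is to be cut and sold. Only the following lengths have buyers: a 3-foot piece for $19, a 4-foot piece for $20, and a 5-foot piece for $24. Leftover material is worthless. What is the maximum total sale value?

Let r[k] be the best obtainable value from length k. For each k, try every first piece i and keep the best of price[i] + r[k−i].
r[1] = 0
r[2] = 0
r[3] = 19
r[4] = max(19+0, 20+0) = 20
r[5] = max(19+0, 20+0, 24+0) = 24
r[6] = max(19+19, 20+0, 24+0) = 38
r[7] = max(19+20, 20+19, 24+0) = 39
One optimal cutting: 4 + 3 → $39.

39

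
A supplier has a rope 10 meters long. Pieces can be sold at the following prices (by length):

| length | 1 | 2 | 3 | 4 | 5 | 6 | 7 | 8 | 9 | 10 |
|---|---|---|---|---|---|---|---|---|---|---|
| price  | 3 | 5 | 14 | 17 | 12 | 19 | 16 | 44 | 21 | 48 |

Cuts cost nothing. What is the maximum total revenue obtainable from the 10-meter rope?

Build r[k] bottom-up: r[k] = max over allowed piece i of (p[i] + r[k−i]).
r[1] = 3
r[2] = max(3+3, 5+0) = 6
r[3] = max(3+6, 5+3, 14+0) = 14
r[4] = max(3+14, 5+6, 14+3, 17+0) = 17
r[5] = max(3+17, 5+14, 14+6, 17+3, 12+0) = 20
r[6] = max(3+20, 5+17, 14+14, 17+6, 12+3, 19+0) = 28
r[7] = max(3+28, 5+20, 14+17, …, 19+3, 16+0) = 31
r[8] = max(3+31, 5+28, 14+20, …, 16+3, 44+0) = 44
r[9] = max(3+44, 5+31, 14+28, …, 44+3, 21+0) = 47
r[10] = max(3+47, 5+44, 14+31, …, 21+3, 48+0) = 50
One optimal cutting: 8 + 1 + 1 → €44 + €3 + €3 = €50.

50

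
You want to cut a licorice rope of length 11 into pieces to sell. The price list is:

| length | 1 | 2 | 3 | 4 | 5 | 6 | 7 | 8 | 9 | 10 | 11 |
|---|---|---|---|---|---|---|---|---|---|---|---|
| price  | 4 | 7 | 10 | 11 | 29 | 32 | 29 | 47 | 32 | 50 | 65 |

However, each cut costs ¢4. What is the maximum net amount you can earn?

65

Build v[k] bottom-up: v[k] = max over allowed piece i of (p[i] + v[k−i]) − 4 per cut.
v[1] = 4
v[2] = 7
v[3] = 10
v[4] = 11
v[5] = 29
v[6] = 32
v[7] = 32  (first piece 1, then v[6]=32)
v[8] = 47
v[9] = 47  (first piece 1, then v[8]=47)
v[10] = 54  (first piece 5, then v[5]=29)
v[11] = 65
Best is to make no cuts and sell whole for ¢65.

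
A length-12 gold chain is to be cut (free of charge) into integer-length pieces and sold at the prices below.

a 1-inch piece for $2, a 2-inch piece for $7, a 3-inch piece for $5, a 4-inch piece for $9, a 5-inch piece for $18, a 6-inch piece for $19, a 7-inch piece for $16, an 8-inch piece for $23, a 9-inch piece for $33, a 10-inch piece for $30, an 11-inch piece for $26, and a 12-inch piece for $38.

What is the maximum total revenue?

43

Consider every possible first cut. v[k] is the best of p[i]+v[k−i] over all sellable i≤k.
v[1] = 2
v[2] = max(2+2, 7+0) = 7
v[3] = max(2+7, 7+2, 5+0) = 9
v[4] = max(2+9, 7+7, 5+2, 9+0) = 14
v[5] = max(2+14, 7+9, 5+7, 9+2, 18+0) = 18
v[6] = max(2+18, 7+14, 5+9, 9+7, 18+2, 19+0) = 21
v[7] = max(2+21, 7+18, 5+14, …, 19+2, 16+0) = 25
v[8] = max(2+25, 7+21, 5+18, …, 16+2, 23+0) = 28
v[9] = max(2+28, 7+25, 5+21, …, 23+2, 33+0) = 33
v[10] = max(2+33, 7+28, 5+25, …, 33+2, 30+0) = 36
v[11] = max(2+36, 7+33, 5+28, …, 30+2, 26+0) = 40
v[12] = max(2+40, 7+36, 5+33, …, 26+2, 38+0) = 43
One optimal cutting: 5 + 5 + 2 → $18 + $18 + $7 = $43.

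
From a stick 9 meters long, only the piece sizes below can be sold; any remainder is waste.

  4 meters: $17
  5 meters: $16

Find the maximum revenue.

34

Let best[k] be the best obtainable value from length k. For each k, try every first piece i and keep the best of price[i] + best[k−i].
best[1] = 0
best[2] = 0
best[3] = 0
best[4] = 17
best[5] = max(17+0, 16+0) = 17
best[6] = max(17+0, 16+0) = 17
best[7] = max(17+0, 16+0) = 17
best[8] = max(17+17, 16+0) = 34
best[9] = max(17+17, 16+17) = 34
One optimal cutting: pieces 4 + 4 with 1 meter of scrap → $34.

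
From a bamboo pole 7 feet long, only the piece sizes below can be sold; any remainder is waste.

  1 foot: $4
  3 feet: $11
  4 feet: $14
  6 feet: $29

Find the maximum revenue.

33

Consider every possible first cut. f[k] is the best of p[i]+f[k−i] over all sellable i≤k.
f[1] = 4
f[2] = 8  (first piece 1, then f[1]=4)
f[3] = 12  (first piece 1, then f[2]=8)
f[4] = 16  (first piece 1, then f[3]=12)
f[5] = 20  (first piece 1, then f[4]=16)
f[6] = 29
f[7] = 33  (first piece 1, then f[6]=29)
One optimal cutting: 6 + 1 → $33.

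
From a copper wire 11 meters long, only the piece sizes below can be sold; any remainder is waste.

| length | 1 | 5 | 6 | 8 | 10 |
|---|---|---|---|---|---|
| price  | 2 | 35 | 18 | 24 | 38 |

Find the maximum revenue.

72

Consider every possible first cut. r[k] is the best of p[i]+r[k−i] over all sellable i≤k.
r[1] = 2
r[2] = 4  (first piece 1, then r[1]=2)
r[3] = 6  (first piece 1, then r[2]=4)
r[4] = 8  (first piece 1, then r[3]=6)
r[5] = 35
r[6] = 37  (first piece 1, then r[5]=35)
r[7] = 39  (first piece 1, then r[6]=37)
r[8] = 41  (first piece 1, then r[7]=39)
r[9] = 43  (first piece 1, then r[8]=41)
r[10] = 70  (first piece 5, then r[5]=35)
r[11] = 72  (first piece 1, then r[10]=70)
One optimal cutting: 5 + 5 + 1 → €72.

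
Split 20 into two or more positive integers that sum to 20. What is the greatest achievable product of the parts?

1458

Let P[k] be the best product for length k (with at least one cut). For each first piece i, the rest contributes max(k−i, P[k−i]).
P[2] = 1*max(1,0) = 1*1 = 1
P[3] = max(1*2, 2*1) = 2
P[4] = max(1*3, 2*2, 3*1) = 4
P[5] = max(1*4, 2*3, 3*2, 4*1) = 6
P[6] = max(1*6, 2*4, 3*3, 4*2, 5*1) = 9
P[7] = max(1*9, 2*6, 3*4, 4*3, 5*2, 6*1) = 12
P[8] = max(1*12, 2*9, 3*6, …, 6*2, 7*1) = 18
P[9] = max(1*18, 2*12, 3*9, …, 7*2, 8*1) = 27
P[10] = max(1*27, 2*18, 3*12, …, 8*2, 9*1) = 36
P[11] = max(1*36, 2*27, 3*18, …, 9*2, 10*1) = 54
P[12] = max(1*54, 2*36, 3*27, …, 10*2, 11*1) = 81
P[13] = max(1*81, 2*54, 3*36, …, 11*2, 12*1) = 108
P[14] = max(1*108, 2*81, 3*54, …, 12*2, 13*1) = 162
P[15] = max(1*162, 2*108, 3*81, …, 13*2, 14*1) = 243
P[16] = max(1*243, 2*162, 3*108, …, 14*2, 15*1) = 324
P[17] = max(1*324, 2*243, 3*162, …, 15*2, 16*1) = 486
P[18] = max(1*486, 2*324, 3*243, …, 16*2, 17*1) = 729
P[19] = max(1*729, 2*486, 3*324, …, 17*2, 18*1) = 972
P[20] = max(1*972, 2*729, 3*486, …, 18*2, 19*1) = 1458
One optimal split: 3 + 3 + 3 + 3 + 3 + 3 + 2; product 3*3*3*3*3*3*2 = 1458.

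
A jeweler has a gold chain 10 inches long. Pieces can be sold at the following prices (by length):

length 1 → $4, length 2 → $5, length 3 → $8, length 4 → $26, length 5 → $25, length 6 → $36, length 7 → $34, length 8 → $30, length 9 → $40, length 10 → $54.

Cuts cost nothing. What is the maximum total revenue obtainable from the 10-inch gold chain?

62

Consider every possible first cut. R[k] is the best of p[i]+R[k−i] over all sellable i≤k.
R[1] = 4
R[2] = 8  (first piece 1, then R[1]=4)
R[3] = 12  (first piece 1, then R[2]=8)
R[4] = 26
R[5] = 30  (first piece 1, then R[4]=26)
R[6] = 36
R[7] = 40  (first piece 1, then R[6]=36)
R[8] = 52  (first piece 4, then R[4]=26)
R[9] = 56  (first piece 1, then R[8]=52)
R[10] = 62  (first piece 4, then R[6]=36)
One optimal cutting: 6 + 4 → $36 + $26 = $62.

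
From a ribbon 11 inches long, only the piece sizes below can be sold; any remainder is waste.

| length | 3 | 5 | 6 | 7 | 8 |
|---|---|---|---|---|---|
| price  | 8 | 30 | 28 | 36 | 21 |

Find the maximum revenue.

Let best[k] be the best obtainable value from length k. For each k, try every first piece i and keep the best of price[i] + best[k−i].
best[1] = 0
best[2] = 0
best[3] = 8
best[4] = 8
best[5] = max(8+0, 30+0) = 30
best[6] = max(8+8, 30+0, 28+0) = 30
best[7] = max(8+8, 30+0, 28+0, 36+0) = 36
best[8] = max(8+30, 30+8, 28+0, 36+0, 21+0) = 38
best[9] = max(8+30, 30+8, 28+8, 36+0, 21+0) = 38
best[10] = max(8+36, 30+30, 28+8, 36+8, 21+0) = 60
best[11] = max(8+38, 30+30, 28+30, 36+8, 21+8) = 60
One optimal cutting: pieces 5 + 5 with 1 inch of scrap → ¢60.

60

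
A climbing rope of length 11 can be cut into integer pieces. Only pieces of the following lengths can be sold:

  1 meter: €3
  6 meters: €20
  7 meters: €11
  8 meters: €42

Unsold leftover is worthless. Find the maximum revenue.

Consider every possible first cut. r[k] is the best of p[i]+r[k−i] over all sellable i≤k.
r[1] = 3
r[2] = 6  (first piece 1, then r[1]=3)
r[3] = 9  (first piece 1, then r[2]=6)
r[4] = 12  (first piece 1, then r[3]=9)
r[5] = 15  (first piece 1, then r[4]=12)
r[6] = max(3+15, 20+0) = 20
r[7] = max(3+20, 20+3, 11+0) = 23
r[8] = max(3+23, 20+6, 11+3, 42+0) = 42
r[9] = max(3+42, 20+9, 11+6, 42+3) = 45
r[10] = max(3+45, 20+12, 11+9, 42+6) = 48
r[11] = max(3+48, 20+15, 11+12, 42+9) = 51
One optimal cutting: 8 + 1 + 1 + 1 → €51.

51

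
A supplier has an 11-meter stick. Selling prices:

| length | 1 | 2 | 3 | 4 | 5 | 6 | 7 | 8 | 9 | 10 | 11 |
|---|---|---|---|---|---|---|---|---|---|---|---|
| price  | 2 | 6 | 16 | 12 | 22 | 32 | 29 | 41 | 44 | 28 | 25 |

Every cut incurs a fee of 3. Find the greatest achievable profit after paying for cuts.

54

Let v[k] be the best obtainable value from length k. For each k, try every first piece i and keep the best of price[i] + v[k−i] minus the 3 cut fee when i<k.
v[1] = 2
v[2] = max(2+2-3, 6+0) = 6
v[3] = max(2+6-3, 6+2-3, 16+0) = 16
v[4] = max(2+16-3, 6+6-3, 16+2-3, 12+0) = 15
v[5] = max(2+15-3, 6+16-3, 16+6-3, 12+2-3, 22+0) = 22
v[6] = max(2+22-3, 6+15-3, 16+16-3, 12+6-3, 22+2-3, 32+0) = 32
v[7] = max(2+32-3, 6+22-3, 16+15-3, …, 32+2-3, 29+0) = 31
v[8] = max(2+31-3, 6+32-3, 16+22-3, …, 29+2-3, 41+0) = 41
v[9] = max(2+41-3, 6+31-3, 16+32-3, …, 41+2-3, 44+0) = 45
v[10] = max(2+45-3, 6+41-3, 16+31-3, …, 44+2-3, 28+0) = 44
v[11] = max(2+44-3, 6+45-3, 16+41-3, …, 28+2-3, 25+0) = 54
One optimal plan: pieces 8 + 3 (1 cut) → 57 − 3 = 54.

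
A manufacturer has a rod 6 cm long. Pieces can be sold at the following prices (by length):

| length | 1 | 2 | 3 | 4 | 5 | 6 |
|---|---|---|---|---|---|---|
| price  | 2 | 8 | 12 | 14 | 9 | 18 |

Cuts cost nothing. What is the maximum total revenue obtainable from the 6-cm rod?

Let best[k] be the best obtainable value from length k. For each k, try every first piece i and keep the best of price[i] + best[k−i].
best[1] = 2
best[2] = max(2+2, 8+0) = 8
best[3] = max(2+8, 8+2, 12+0) = 12
best[4] = max(2+12, 8+8, 12+2, 14+0) = 16
best[5] = max(2+16, 8+12, 12+8, 14+2, 9+0) = 20
best[6] = max(2+20, 8+16, 12+12, 14+8, 9+2, 18+0) = 24
One optimal cutting: 2 + 2 + 2 → $8 + $8 + $8 = $24.

24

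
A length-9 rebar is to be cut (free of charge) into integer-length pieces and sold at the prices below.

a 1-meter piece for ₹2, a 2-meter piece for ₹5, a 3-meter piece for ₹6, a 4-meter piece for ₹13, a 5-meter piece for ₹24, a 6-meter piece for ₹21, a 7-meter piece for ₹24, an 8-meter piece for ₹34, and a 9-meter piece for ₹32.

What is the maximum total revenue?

Build r[k] bottom-up: r[k] = max over allowed piece i of (p[i] + r[k−i]).
r[1] = 2
r[2] = max(2+2, 5+0) = 5
r[3] = max(2+5, 5+2, 6+0) = 7
r[4] = max(2+7, 5+5, 6+2, 13+0) = 13
r[5] = max(2+13, 5+7, 6+5, 13+2, 24+0) = 24
r[6] = max(2+24, 5+13, 6+7, 13+5, 24+2, 21+0) = 26
r[7] = max(2+26, 5+24, 6+13, …, 21+2, 24+0) = 29
r[8] = max(2+29, 5+26, 6+24, …, 24+2, 34+0) = 34
r[9] = max(2+34, 5+29, 6+26, …, 34+2, 32+0) = 37
One optimal cutting: 5 + 4 → ₹24 + ₹13 = ₹37.

37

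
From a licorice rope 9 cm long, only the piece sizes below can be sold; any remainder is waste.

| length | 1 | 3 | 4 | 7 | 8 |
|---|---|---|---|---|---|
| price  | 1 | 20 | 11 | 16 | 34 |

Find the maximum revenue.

60

Build f[k] bottom-up: f[k] = max over allowed piece i of (p[i] + f[k−i]).
f[1] = 1
f[2] = 2  (first piece 1, then f[1]=1)
f[3] = max(1+2, 20+0) = 20
f[4] = max(1+20, 20+1, 11+0) = 21
f[5] = max(1+21, 20+2, 11+1) = 22
f[6] = max(1+22, 20+20, 11+2) = 40
f[7] = max(1+40, 20+21, 11+20, 16+0) = 41
f[8] = max(1+41, 20+22, 11+21, 16+1, 34+0) = 42
f[9] = max(1+42, 20+40, 11+22, 16+2, 34+1) = 60
One optimal cutting: 3 + 3 + 3 → ¢60.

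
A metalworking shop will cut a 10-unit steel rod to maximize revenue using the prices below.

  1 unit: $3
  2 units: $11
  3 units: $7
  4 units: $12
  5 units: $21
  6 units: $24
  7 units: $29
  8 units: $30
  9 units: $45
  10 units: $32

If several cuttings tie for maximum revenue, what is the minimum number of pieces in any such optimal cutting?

5

Consider every possible first cut. r[k] is the best of p[i]+r[k−i] over all sellable i≤k.
r[1] = 3
r[2] = max(3+3, 11+0) = 11
r[3] = max(3+11, 11+3, 7+0) = 14
r[4] = max(3+14, 11+11, 7+3, 12+0) = 22
r[5] = max(3+22, 11+14, 7+11, 12+3, 21+0) = 25
r[6] = max(3+25, 11+22, 7+14, 12+11, 21+3, 24+0) = 33
r[7] = max(3+33, 11+25, 7+22, …, 24+3, 29+0) = 36
r[8] = max(3+36, 11+33, 7+25, …, 29+3, 30+0) = 44
r[9] = max(3+44, 11+36, 7+33, …, 30+3, 45+0) = 47
r[10] = max(3+47, 11+44, 7+36, …, 45+3, 32+0) = 55
Maximum revenue is $55.
Now minimize piece count subject to staying optimal: for each k, pieces[k] = 1 + min over i with p[i]+r[k−i]=r[k] of pieces[k−i].
pieces[7] = 4
pieces[8] = 4
pieces[9] = 5
pieces[10] = 5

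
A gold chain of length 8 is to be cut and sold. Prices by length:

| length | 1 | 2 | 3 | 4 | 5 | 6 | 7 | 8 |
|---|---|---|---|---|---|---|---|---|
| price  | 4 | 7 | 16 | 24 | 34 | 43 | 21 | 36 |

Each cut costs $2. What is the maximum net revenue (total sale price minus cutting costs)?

48

Consider every possible first cut. v[k] is the best of p[i]+v[k−i] over all sellable i≤k, charging 2 whenever i<k.
v[1] = 4
v[2] = 7
v[3] = 16
v[4] = 24
v[5] = 34
v[6] = 43
v[7] = 45  (first piece 1, then v[6]=43)
v[8] = 48  (first piece 2, then v[6]=43)
One optimal plan: pieces 6 + 2 (1 cut) → $50 − $2 = $48.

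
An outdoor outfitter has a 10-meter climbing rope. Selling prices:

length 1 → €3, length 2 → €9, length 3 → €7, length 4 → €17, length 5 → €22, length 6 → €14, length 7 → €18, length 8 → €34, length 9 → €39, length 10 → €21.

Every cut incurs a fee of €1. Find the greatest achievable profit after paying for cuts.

Build v[k] bottom-up: v[k] = max over allowed piece i of (p[i] + v[k−i]) − 1 per cut.
v[1] = 3
v[2] = 9
v[3] = 11  (first piece 1, then v[2]=9)
v[4] = 17  (first piece 2, then v[2]=9)
v[5] = 22
v[6] = 25  (first piece 2, then v[4]=17)
v[7] = 30  (first piece 2, then v[5]=22)
v[8] = 34
v[9] = 39
v[10] = 43  (first piece 5, then v[5]=22)
One optimal plan: pieces 5 + 5 (1 cut) → €44 − €1 = €43.

43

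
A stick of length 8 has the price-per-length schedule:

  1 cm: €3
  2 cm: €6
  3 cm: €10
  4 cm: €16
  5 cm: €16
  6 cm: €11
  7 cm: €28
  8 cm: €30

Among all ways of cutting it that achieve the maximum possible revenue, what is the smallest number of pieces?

Build r[k] bottom-up: r[k] = max over allowed piece i of (p[i] + r[k−i]).
r[1] = 3
r[2] = 6  (first piece 1, then r[1]=3)
r[3] = 10
r[4] = 16
r[5] = 19  (first piece 1, then r[4]=16)
r[6] = 22  (first piece 1, then r[5]=19)
r[7] = 28
r[8] = 32  (first piece 4, then r[4]=16)
Maximum revenue is €32.
Now minimize piece count subject to staying optimal: for each k, pieces[k] = 1 + min over i with p[i]+r[k−i]=r[k] of pieces[k−i].
pieces[5] = 2
pieces[6] = 2
pieces[7] = 1
pieces[8] = 2

2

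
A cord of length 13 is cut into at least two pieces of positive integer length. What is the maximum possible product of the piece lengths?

108

Define prod[k] = max over 1≤i<k of i · max(k−i, prod[k−i]); the inner max lets the remainder stay uncut if that's better.
prod[2] = 1×max(1,0) = 1×1 = 1
prod[3] = 1×max(2,1) = 1×2 = 2
prod[4] = 2×max(2,1) = 2×2 = 4
prod[5] = 2×max(3,2) = 2×3 = 6
prod[6] = 3×max(3,2) = 3×3 = 9
prod[7] = 2×max(5,6) = 2×6 = 12
prod[8] = 2×max(6,9) = 2×9 = 18
prod[9] = 3×max(6,9) = 3×9 = 27
prod[10] = 2×max(8,18) = 2×18 = 36
prod[11] = 2×max(9,27) = 2×27 = 54
prod[12] = 3×max(9,27) = 3×27 = 81
prod[13] = 2×max(11,54) = 2×54 = 108
One optimal split: 3 + 3 + 3 + 2 + 2; product 3×3×3×2×2 = 108.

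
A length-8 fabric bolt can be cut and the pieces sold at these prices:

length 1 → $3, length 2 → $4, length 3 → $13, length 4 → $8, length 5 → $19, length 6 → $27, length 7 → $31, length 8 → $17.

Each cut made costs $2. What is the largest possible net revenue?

Let v[k] be the best obtainable value from length k. For each k, try every first piece i and keep the best of price[i] + v[k−i] minus the 2 cut fee when i<k.
v[1] = 3
v[2] = 4  (first piece 1, then v[1]=3)
v[3] = 13
v[4] = 14  (first piece 1, then v[3]=13)
v[5] = 19
v[6] = 27
v[7] = 31
v[8] = 32  (first piece 1, then v[7]=31)
One optimal plan: pieces 7 + 1 (1 cut) → $34 − $2 = $32.

32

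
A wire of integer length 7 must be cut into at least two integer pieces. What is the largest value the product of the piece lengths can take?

Define m[k] = max over 1≤i<k of i · max(k−i, m[k−i]); the inner max lets the remainder stay uncut if that's better.
m[2] = 1·max(1,0) = 1·1 = 1
m[3] = max(1·2, 2·1) = 2
m[4] = max(1·3, 2·2, 3·1) = 4
m[5] = max(1·4, 2·3, 3·2, 4·1) = 6
m[6] = max(1·6, 2·4, 3·3, 4·2, 5·1) = 9
m[7] = max(1·9, 2·6, 3·4, 4·3, 5·2, 6·1) = 12
One optimal split: 3 + 2 + 2; product 3·2·2 = 12.

12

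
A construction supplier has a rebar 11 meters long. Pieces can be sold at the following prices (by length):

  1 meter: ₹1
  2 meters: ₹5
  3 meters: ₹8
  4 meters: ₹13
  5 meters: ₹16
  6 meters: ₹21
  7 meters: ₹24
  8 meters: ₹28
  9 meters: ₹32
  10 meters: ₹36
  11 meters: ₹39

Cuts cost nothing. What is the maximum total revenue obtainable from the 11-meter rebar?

39

Consider every possible first cut. r[k] is the best of p[i]+r[k−i] over all sellable i≤k.
r[1] = 1
r[2] = 5
r[3] = 8
r[4] = 13
r[5] = 16
r[6] = 21
r[7] = 24
r[8] = 28
r[9] = 32
r[10] = 36
r[11] = 39
Best is to sell the whole 11-meter piece uncut for ₹39.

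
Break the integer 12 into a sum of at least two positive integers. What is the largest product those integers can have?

Let m[k] be the best product for length k (with at least one cut). For each first piece i, the rest contributes max(k−i, m[k−i]).
m[2] = 1*max(1,0) = 1*1 = 1
m[3] = 1*max(2,1) = 1*2 = 2
m[4] = 2*max(2,1) = 2*2 = 4
m[5] = 2*max(3,2) = 2*3 = 6
m[6] = 3*max(3,2) = 3*3 = 9
m[7] = 2*max(5,6) = 2*6 = 12
m[8] = 2*max(6,9) = 2*9 = 18
m[9] = 3*max(6,9) = 3*9 = 27
m[10] = 2*max(8,18) = 2*18 = 36
m[11] = 2*max(9,27) = 2*27 = 54
m[12] = 3*max(9,27) = 3*27 = 81
One optimal split: 3 + 3 + 3 + 3; product 3*3*3*3 = 81.

81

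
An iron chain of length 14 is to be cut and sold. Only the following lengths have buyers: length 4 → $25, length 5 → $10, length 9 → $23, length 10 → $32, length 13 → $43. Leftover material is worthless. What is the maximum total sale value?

Build r[k] bottom-up: r[k] = max over allowed piece i of (p[i] + r[k−i]).
r[1] = 0
r[2] = 0
r[3] = 0
r[4] = 25
r[5] = max(25+0, 10+0) = 25
r[6] = max(25+0, 10+0) = 25
r[7] = max(25+0, 10+0) = 25
r[8] = max(25+25, 10+0) = 50
r[9] = max(25+25, 10+25, 23+0) = 50
r[10] = max(25+25, 10+25, 23+0, 32+0) = 50
r[11] = max(25+25, 10+25, 23+0, 32+0) = 50
r[12] = max(25+50, 10+25, 23+0, 32+0) = 75
r[13] = max(25+50, 10+50, 23+25, 32+0, 43+0) = 75
r[14] = max(25+50, 10+50, 23+25, 32+25, 43+0) = 75
One optimal cutting: pieces 4 + 4 + 4 with 2 links of scrap → $75.

75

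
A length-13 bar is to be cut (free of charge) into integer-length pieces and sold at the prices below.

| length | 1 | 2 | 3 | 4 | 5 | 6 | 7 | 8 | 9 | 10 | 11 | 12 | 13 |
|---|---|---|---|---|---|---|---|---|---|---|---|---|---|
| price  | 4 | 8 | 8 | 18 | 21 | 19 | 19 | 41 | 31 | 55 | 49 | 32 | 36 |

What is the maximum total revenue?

67

Consider every possible first cut. best[k] is the best of p[i]+best[k−i] over all sellable i≤k.
best[1] = 4
best[2] = 8  (first piece 1, then best[1]=4)
best[3] = 12  (first piece 1, then best[2]=8)
best[4] = 18
best[5] = 22  (first piece 1, then best[4]=18)
best[6] = 26  (first piece 1, then best[5]=22)
best[7] = 30  (first piece 1, then best[6]=26)
best[8] = 41
best[9] = 45  (first piece 1, then best[8]=41)
best[10] = 55
best[11] = 59  (first piece 1, then best[10]=55)
best[12] = 63  (first piece 1, then best[11]=59)
best[13] = 67  (first piece 1, then best[12]=63)
One optimal cutting: 10 + 1 + 1 + 1 → €55 + €4 + €4 + €4 = €67.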